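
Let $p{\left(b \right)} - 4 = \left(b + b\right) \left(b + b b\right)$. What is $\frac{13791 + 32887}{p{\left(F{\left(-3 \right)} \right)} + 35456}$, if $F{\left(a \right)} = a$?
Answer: $\frac{23339}{17712} \approx 1.3177$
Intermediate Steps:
$p{\left(b \right)} = 4 + 2 b \left(b + b^{2}\right)$ ($p{\left(b \right)} = 4 + \left(b + b\right) \left(b + b b\right) = 4 + 2 b \left(b + b^{2}\right)$)
$\frac{13791 + 32887}{p{\left(F{\left(-3 \right)} \right)} + 35456} = \frac{13791 + 32887}{\left(4 + 2 \left(-3\right)^{2} + 2 \left(-3\right)^{3}\right) + 35456} = \frac{46678}{\left(4 + 2 \cdot 9 + 2 \left(-27\right)\right) + 35456} = \frac{46678}{\left(4 + 18 - 54\right) + 35456} = \frac{46678}{-32 + 35456} = \frac{46678}{35424} = 46678 \cdot \frac{1}{35424} = \frac{23339}{17712}$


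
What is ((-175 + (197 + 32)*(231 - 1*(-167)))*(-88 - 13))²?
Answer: 84413224902889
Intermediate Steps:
((-175 + (197 + 32)*(231 - 1*(-167)))*(-88 - 13))² = ((-175 + 229*(231 + 167))*(-101))² = ((-175 + 229*398)*(-101))² = ((-175 + 91142)*(-101))² = (90967*(-101))² = (-9187667)² = 84413224902889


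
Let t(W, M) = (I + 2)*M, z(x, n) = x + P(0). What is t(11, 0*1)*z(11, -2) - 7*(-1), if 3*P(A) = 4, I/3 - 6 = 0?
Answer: 7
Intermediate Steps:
I = 18 (I = 18 + 3*0 = 18 + 0 = 18)
P(A) = 4/3 (P(A) = (1/3)*4 = 4/3)
z(x, n) = 4/3 + x (z(x, n) = x + 4/3 = 4/3 + x)
t(W, M) = 20*M (t(W, M) = (18 + 2)*M = 20*M)
t(11, 0*1)*z(11, -2) - 7*(-1) = (20*(0*1))*(4/3 + 11) - 7*(-1) = (20*0)*(37/3) + 7 = 0*(37/3) + 7 = 0 + 7 = 7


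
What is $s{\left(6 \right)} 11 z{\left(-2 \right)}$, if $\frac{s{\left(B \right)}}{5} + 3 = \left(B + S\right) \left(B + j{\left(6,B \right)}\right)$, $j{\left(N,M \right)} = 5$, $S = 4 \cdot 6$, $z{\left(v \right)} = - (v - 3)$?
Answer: $89925$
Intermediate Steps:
$z{\left(v \right)} = 3 - v$ ($z{\left(v \right)} = - (-3 + v) = 3 - v$)
$S = 24$
$s{\left(B \right)} = -15 + 5 \left(5 + B\right) \left(24 + B\right)$ ($s{\left(B \right)} = -15 + 5 \left(B + 24\right) \left(B + 5\right) = -15 + 5 \left(24 + B\right) \left(5 + B\right) = -15 + 5 \left(5 + B\right) \left(24 + B\right)$)
$s{\left(6 \right)} 11 z{\left(-2 \right)} = \left(585 + 5 \cdot 6^{2} + 145 \cdot 6\right) 11 \left(3 - -2\right) = \left(585 + 5 \cdot 36 + 870\right) 11 \left(3 + 2\right) = \left(585 + 180 + 870\right) 11 \cdot 5 = 1635 \cdot 11 \cdot 5 = 17985 \cdot 5 = 89925$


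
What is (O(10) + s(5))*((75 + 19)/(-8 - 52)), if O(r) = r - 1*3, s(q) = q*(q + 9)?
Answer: -3619/30 ≈ -120.63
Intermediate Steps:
s(q) = q*(9 + q)
O(r) = -3 + r (O(r) = r - 3 = -3 + r)
(O(10) + s(5))*((75 + 19)/(-8 - 52)) = ((-3 + 10) + 5*(9 + 5))*((75 + 19)/(-8 - 52)) = (7 + 5*14)*(94/(-60)) = (7 + 70)*(94*(-1/60)) = 77*(-47/30) = -3619/30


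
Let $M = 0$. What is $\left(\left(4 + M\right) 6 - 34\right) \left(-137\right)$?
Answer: $1370$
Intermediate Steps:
$\left(\left(4 + M\right) 6 - 34\right) \left(-137\right) = \left(\left(4 + 0\right) 6 - 34\right) \left(-137\right) = \left(4 \cdot 6 - 34\right) \left(-137\right) = \left(24 - 34\right) \left(-137\right) = \left(-10\right) \left(-137\right) = 1370$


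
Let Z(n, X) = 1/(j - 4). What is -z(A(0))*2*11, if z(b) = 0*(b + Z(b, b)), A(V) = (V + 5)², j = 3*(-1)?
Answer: 0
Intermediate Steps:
j = -3
A(V) = (5 + V)²
Z(n, X) = -⅐ (Z(n, X) = 1/(-3 - 4) = 1/(-7) = -⅐)
z(b) = 0 (z(b) = 0*(b - ⅐) = 0*(-⅐ + b) = 0)
-z(A(0))*2*11 = -0*2*11 = -0*11 = -1*0 = 0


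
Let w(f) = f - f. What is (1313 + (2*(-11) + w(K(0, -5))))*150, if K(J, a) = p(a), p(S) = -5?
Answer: 193650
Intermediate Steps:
K(J, a) = -5
w(f) = 0
(1313 + (2*(-11) + w(K(0, -5))))*150 = (1313 + (2*(-11) + 0))*150 = (1313 + (-22 + 0))*150 = (1313 - 22)*150 = 1291*150 = 193650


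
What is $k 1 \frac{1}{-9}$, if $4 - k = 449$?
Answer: $\frac{445}{9} \approx 49.444$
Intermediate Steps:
$k = -445$ ($k = 4 - 449 = -445$)
$k 1 \frac{1}{-9} = - 445 \cdot 1 \frac{1}{-9} = - 445 \cdot 1 \left(- \frac{1}{9}\right) = \left(-445\right) \left(- \frac{1}{9}\right) = \frac{445}{9}$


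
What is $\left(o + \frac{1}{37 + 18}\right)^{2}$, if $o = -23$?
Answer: $\frac{1597696}{3025} \approx 528.16$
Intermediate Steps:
$\left(o + \frac{1}{37 + 18}\right)^{2} = \left(-23 + \frac{1}{37 + 18}\right)^{2} = \left(-23 + \frac{1}{55}\right)^{2} = \left(- \frac{1264}{55}\right)^{2} = \frac{1597696}{3025}$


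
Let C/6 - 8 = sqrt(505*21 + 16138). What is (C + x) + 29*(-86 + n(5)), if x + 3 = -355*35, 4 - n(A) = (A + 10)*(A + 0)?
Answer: -16933 + 6*sqrt(26743) ≈ -15952.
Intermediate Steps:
n(A) = 4 - A*(10 + A) (n(A) = 4 - (A + 10)*(A + 0) = 4 - (10 + A)*A = 4 - A*(10 + A))
x = -12428 (x = -3 - 355*35 = -3 - 12425 = -12428)
C = 48 + 6*sqrt(26743) (C = 48 + 6*sqrt(505*21 + 16138) = 48 + 6*sqrt(10605 + 16138) = 48 + 6*sqrt(26743) ≈ 1029.2)
(C + x) + 29*(-86 + n(5)) = ((48 + 6*sqrt(26743)) - 12428) + 29*(-86 + (4 - 1*5**2 - 10*5)) = (-12380 + 6*sqrt(26743)) + 29*(-86 + (4 - 1*25 - 50)) = (-12380 + 6*sqrt(26743)) + 29*(-86 + (4 - 25 - 50)) = (-12380 + 6*sqrt(26743)) + 29*(-86 - 71) = (-12380 + 6*sqrt(26743)) + 29*(-157) = (-12380 + 6*sqrt(26743)) - 4553 = -16933 + 6*sqrt(26743)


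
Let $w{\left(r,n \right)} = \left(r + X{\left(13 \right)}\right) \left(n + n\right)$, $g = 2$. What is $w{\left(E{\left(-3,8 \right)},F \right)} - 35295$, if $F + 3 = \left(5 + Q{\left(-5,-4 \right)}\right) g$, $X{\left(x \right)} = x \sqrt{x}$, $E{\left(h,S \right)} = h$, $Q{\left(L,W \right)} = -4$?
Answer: $-35289 - 26 \sqrt{13} \approx -35383.0$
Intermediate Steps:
$X{\left(x \right)} = x^{\frac{3}{2}}$
$F = -1$ ($F = -3 + \left(5 - 4\right) 2 = -3 + 1 \cdot 2 = -3 + 2 = -1$)
$w{\left(r,n \right)} = 2 n \left(r + 13 \sqrt{13}\right)$ ($w{\left(r,n \right)} = \left(r + 13^{\frac{3}{2}}\right) \left(n + n\right) = \left(r + 13 \sqrt{13}\right) 2 n = 2 n \left(r + 13 \sqrt{13}\right)$)
$w{\left(E{\left(-3,8 \right)},F \right)} - 35295 = 2 \left(-1\right) \left(-3 + 13 \sqrt{13}\right) - 35295 = \left(6 - 26 \sqrt{13}\right) - 35295 = -35289 - 26 \sqrt{13}$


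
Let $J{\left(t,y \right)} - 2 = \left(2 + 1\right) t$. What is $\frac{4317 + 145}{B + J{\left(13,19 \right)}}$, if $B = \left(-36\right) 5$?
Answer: $- \frac{4462}{139} \approx -32.101$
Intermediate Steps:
$B = -180$
$J{\left(t,y \right)} = 2 + 3 t$ ($J{\left(t,y \right)} = 2 + \left(2 + 1\right) t = 2 + 3 t$)
$\frac{4317 + 145}{B + J{\left(13,19 \right)}} = \frac{4317 + 145}{-180 + \left(2 + 3 \cdot 13\right)} = \frac{4462}{-180 + \left(2 + 39\right)} = \frac{4462}{-180 + 41} = \frac{4462}{-139} = 4462 \left(- \frac{1}{139}\right) = - \frac{4462}{139}$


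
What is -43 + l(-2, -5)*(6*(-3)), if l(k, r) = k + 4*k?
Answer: 137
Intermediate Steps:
l(k, r) = 5*k
-43 + l(-2, -5)*(6*(-3)) = -43 + (5*(-2))*(6*(-3)) = -43 - 10*(-18) = -43 + 180 = 137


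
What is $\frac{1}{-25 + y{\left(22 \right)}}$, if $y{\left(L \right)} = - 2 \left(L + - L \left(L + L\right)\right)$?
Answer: $\frac{1}{1867} \approx 0.00053562$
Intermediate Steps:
$y{\left(L \right)} = - 2 L + 4 L^{2}$ ($y{\left(L \right)} = - 2 \left(L + - L 2 L\right) = - 2 \left(L - 2 L^{2}\right) = - 2 L + 4 L^{2}$)
$\frac{1}{-25 + y{\left(22 \right)}} = \frac{1}{-25 + 2 \cdot 22 \left(-1 + 2 \cdot 22\right)} = \frac{1}{-25 + 2 \cdot 22 \left(-1 + 44\right)} = \frac{1}{-25 + 2 \cdot 22 \cdot 43} = \frac{1}{-25 + 1892} = \frac{1}{1867}$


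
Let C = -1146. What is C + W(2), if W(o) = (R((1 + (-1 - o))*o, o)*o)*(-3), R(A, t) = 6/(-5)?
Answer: -5694/5 ≈ -1138.8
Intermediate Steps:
R(A, t) = -6/5 (R(A, t) = 6*(-⅕) = -6/5)
W(o) = 18*o/5 (W(o) = -6*o/5*(-3) = 18*o/5)
C + W(2) = -1146 + (18/5)*2 = -1146 + 36/5 = -5694/5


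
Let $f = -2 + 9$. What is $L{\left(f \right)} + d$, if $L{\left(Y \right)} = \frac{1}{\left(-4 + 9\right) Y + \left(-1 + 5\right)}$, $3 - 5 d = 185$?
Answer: $- \frac{7093}{195} \approx -36.374$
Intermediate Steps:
$d = - \frac{182}{5}$ ($d = \frac{3}{5} - 37 = - \frac{182}{5} \approx -36.4$)
$f = 7$
$L{\left(Y \right)} = \frac{1}{4 + 5 Y}$ ($L{\left(Y \right)} = \frac{1}{5 Y + 4} = \frac{1}{4 + 5 Y}$)
$L{\left(f \right)} + d = \frac{1}{4 + 5 \cdot 7} - \frac{182}{5} = \frac{1}{4 + 35} - \frac{182}{5} = \frac{1}{39} - \frac{182}{5} = - \frac{7093}{195}$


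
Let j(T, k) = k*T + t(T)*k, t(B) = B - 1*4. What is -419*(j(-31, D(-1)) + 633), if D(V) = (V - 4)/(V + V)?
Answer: -196092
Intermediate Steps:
t(B) = -4 + B (t(B) = B - 4 = -4 + B)
D(V) = (-4 + V)/(2*V) (D(V) = (-4 + V)/((2*V)) = (-4 + V)*(1/(2*V)) = (-4 + V)/(2*V))
j(T, k) = T*k + k*(-4 + T) (j(T, k) = k*T + (-4 + T)*k = T*k + k*(-4 + T))
-419*(j(-31, D(-1)) + 633) = -419*(2*((1/2)*(-4 - 1)/(-1))*(-2 - 31) + 633) = -419*(2*((1/2)*(-1)*(-5))*(-33) + 633) = -419*(2*(5/2)*(-33) + 633) = -419*(-165 + 633) = -419*468 = -196092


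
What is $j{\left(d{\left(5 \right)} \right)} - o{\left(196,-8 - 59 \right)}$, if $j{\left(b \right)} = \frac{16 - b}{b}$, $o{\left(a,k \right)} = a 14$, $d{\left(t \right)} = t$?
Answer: $- \frac{13709}{5} \approx -2741.8$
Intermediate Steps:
$o{\left(a,k \right)} = 14 a$
$j{\left(b \right)} = \frac{16 - b}{b}$
$j{\left(d{\left(5 \right)} \right)} - o{\left(196,-8 - 59 \right)} = \frac{16 - 5}{5} - 14 \cdot 196 = \frac{16 - 5}{5} - 2744 = \frac{1}{5} \cdot 11 - 2744 = \frac{11}{5} - 2744 = - \frac{13709}{5}$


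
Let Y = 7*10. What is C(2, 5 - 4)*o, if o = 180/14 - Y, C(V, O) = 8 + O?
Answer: -3600/7 ≈ -514.29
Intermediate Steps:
Y = 70
o = -400/7 (o = 180/14 - 1*70 = 180*(1/14) - 70 = 90/7 - 70 = -400/7 ≈ -57.143)
C(2, 5 - 4)*o = (8 + (5 - 4))*(-400/7) = (8 + 1)*(-400/7) = 9*(-400/7) = -3600/7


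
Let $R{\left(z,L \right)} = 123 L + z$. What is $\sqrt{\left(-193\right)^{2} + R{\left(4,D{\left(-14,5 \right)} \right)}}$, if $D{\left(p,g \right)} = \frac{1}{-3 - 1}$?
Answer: $\frac{13 \sqrt{881}}{2} \approx 192.93$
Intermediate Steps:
$D{\left(p,g \right)} = - \frac{1}{4}$ ($D{\left(p,g \right)} = \frac{1}{-4} = - \frac{1}{4}$)
$R{\left(z,L \right)} = z + 123 L$
$\sqrt{\left(-193\right)^{2} + R{\left(4,D{\left(-14,5 \right)} \right)}} = \sqrt{\left(-193\right)^{2} + \left(4 + 123 \left(- \frac{1}{4}\right)\right)} = \sqrt{37249 + \left(4 - \frac{123}{4}\right)} = \sqrt{37249 - \frac{107}{4}} = \sqrt{\frac{148889}{4}} = \frac{13 \sqrt{881}}{2}$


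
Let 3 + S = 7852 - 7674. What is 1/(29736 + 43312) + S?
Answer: 12783401/73048 ≈ 175.00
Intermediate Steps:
S = 175 (S = -3 + (7852 - 7674) = -3 + 178 = 175)
1/(29736 + 43312) + S = 1/(29736 + 43312) + 175 = 1/73048 + 175 = 12783401/73048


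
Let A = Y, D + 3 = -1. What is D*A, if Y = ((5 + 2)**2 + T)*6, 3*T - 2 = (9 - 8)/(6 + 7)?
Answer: -15504/13 ≈ -1192.6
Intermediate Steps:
D = -4 (D = -3 - 1 = -4)
T = 9/13 (T = 2/3 + ((9 - 8)/(6 + 7))/3 = 2/3 + (1/13)/3 = 2/3 + (1*(1/13))/3 = 2/3 + (1/3)*(1/13) = 2/3 + 1/39 = 9/13 ≈ 0.69231)
Y = 3876/13 (Y = ((5 + 2)**2 + 9/13)*6 = (7**2 + 9/13)*6 = (49 + 9/13)*6 = (646/13)*6 = 3876/13 ≈ 298.15)
A = 3876/13 ≈ 298.15
D*A = -4*3876/13 = -15504/13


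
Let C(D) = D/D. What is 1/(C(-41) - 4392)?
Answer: -1/4391 ≈ -0.00022774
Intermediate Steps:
C(D) = 1
1/(C(-41) - 4392) = 1/(1 - 4392) = 1/(-4391) = -1/4391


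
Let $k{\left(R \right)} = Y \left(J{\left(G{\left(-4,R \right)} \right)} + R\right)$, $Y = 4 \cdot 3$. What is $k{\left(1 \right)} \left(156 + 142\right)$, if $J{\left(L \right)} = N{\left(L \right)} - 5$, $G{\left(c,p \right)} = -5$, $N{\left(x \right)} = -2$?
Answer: $-21456$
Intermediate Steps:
$Y = 12$
$J{\left(L \right)} = -7$ ($J{\left(L \right)} = -2 - 5 = -7$)
$k{\left(R \right)} = -84 + 12 R$ ($k{\left(R \right)} = 12 \left(-7 + R\right) = -84 + 12 R$)
$k{\left(1 \right)} \left(156 + 142\right) = \left(-84 + 12 \cdot 1\right) \left(156 + 142\right) = \left(-84 + 12\right) 298 = \left(-72\right) 298 = -21456$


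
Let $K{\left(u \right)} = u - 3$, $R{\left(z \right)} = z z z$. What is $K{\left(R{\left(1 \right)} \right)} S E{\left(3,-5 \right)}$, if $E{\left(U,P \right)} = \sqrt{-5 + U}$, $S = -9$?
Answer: $18 i \sqrt{2} \approx 25.456 i$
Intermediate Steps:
$R{\left(z \right)} = z^{3}$ ($R{\left(z \right)} = z^{2} z = z^{3}$)
$K{\left(u \right)} = -3 + u$
$K{\left(R{\left(1 \right)} \right)} S E{\left(3,-5 \right)} = \left(-3 + 1^{3}\right) \left(-9\right) \sqrt{-5 + 3} = \left(-3 + 1\right) \left(-9\right) \sqrt{-2} = \left(-2\right) \left(-9\right) i \sqrt{2} = 18 i \sqrt{2}$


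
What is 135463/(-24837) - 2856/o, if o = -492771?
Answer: -22227101167/4079651109 ≈ -5.4483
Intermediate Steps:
135463/(-24837) - 2856/o = 135463/(-24837) - 2856/(-492771) = 135463*(-1/24837) - 2856*(-1/492771) = -135463/24837 + 952/164257 = -22227101167/4079651109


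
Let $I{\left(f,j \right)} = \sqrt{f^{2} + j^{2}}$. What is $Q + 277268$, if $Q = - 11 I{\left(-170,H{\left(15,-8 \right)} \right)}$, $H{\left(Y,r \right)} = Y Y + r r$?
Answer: $277268 - 187 \sqrt{389} \approx 2.7358 \cdot 10^{5}$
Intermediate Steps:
$H{\left(Y,r \right)} = Y^{2} + r^{2}$
$Q = - 187 \sqrt{389}$ ($Q = - 11 \sqrt{\left(-170\right)^{2} + \left(15^{2} + \left(-8\right)^{2}\right)^{2}} = - 11 \sqrt{28900 + \left(225 + 64\right)^{2}} = - 11 \sqrt{28900 + 289^{2}} = - 11 \sqrt{28900 + 83521} = - 11 \sqrt{112421} = - 11 \cdot 17 \sqrt{389} = - 187 \sqrt{389} \approx -3688.2$)
$Q + 277268 = - 187 \sqrt{389} + 277268 = 277268 - 187 \sqrt{389}$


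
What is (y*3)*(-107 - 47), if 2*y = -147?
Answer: 33957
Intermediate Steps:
y = -147/2 (y = (1/2)*(-147) = -147/2 ≈ -73.500)
(y*3)*(-107 - 47) = (-147/2*3)*(-107 - 47) = -441/2*(-154) = 33957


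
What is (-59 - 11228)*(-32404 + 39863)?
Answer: -84189733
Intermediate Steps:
(-59 - 11228)*(-32404 + 39863) = -11287*7459 = -84189733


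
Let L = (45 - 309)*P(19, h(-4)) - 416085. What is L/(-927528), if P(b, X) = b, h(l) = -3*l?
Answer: 140367/309176 ≈ 0.45400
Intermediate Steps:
L = -421101 (L = (45 - 309)*19 - 416085 = -264*19 - 416085 = -5016 - 416085 = -421101)
L/(-927528) = -421101/(-927528) = -421101*(-1/927528) = 140367/309176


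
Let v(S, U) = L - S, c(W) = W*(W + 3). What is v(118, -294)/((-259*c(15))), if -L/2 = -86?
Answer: -1/1295 ≈ -0.00077220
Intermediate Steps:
L = 172 (L = -2*(-86) = 172)
c(W) = W*(3 + W)
v(S, U) = 172 - S
v(118, -294)/((-259*c(15))) = (172 - 1*118)/((-3885*(3 + 15))) = (172 - 118)/((-3885*18)) = 54/((-259*270)) = 54/(-69930) = 54*(-1/69930) = -1/1295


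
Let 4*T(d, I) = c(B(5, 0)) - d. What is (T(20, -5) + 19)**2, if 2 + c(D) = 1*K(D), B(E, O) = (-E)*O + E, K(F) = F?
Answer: 3481/16 ≈ 217.56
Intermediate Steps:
B(E, O) = E - E*O (B(E, O) = -E*O + E = E - E*O)
c(D) = -2 + D (c(D) = -2 + 1*D = -2 + D)
T(d, I) = 3/4 - d/4 (T(d, I) = ((-2 + 5*(1 - 1*0)) - d)/4 = ((-2 + 5*(1 + 0)) - d)/4 = ((-2 + 5*1) - d)/4 = ((-2 + 5) - d)/4 = (3 - d)/4 = 3/4 - d/4)
(T(20, -5) + 19)**2 = ((3/4 - 1/4*20) + 19)**2 = ((3/4 - 5) + 19)**2 = (-17/4 + 19)**2 = (59/4)**2 = 3481/16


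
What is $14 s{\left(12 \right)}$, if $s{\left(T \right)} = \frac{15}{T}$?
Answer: $\frac{35}{2} \approx 17.5$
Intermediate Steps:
$14 s{\left(12 \right)} = 14 \cdot \frac{15}{12} = 14 \cdot 15 \cdot \frac{1}{12} = 14 \cdot \frac{5}{4} = \frac{35}{2}$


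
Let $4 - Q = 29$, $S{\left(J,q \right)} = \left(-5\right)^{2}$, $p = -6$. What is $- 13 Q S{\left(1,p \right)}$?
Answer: $8125$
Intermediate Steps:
$S{\left(J,q \right)} = 25$
$Q = -25$ ($Q = 4 - 29 = -25$)
$- 13 Q S{\left(1,p \right)} = \left(-13\right) \left(-25\right) 25 = 325 \cdot 25 = 8125$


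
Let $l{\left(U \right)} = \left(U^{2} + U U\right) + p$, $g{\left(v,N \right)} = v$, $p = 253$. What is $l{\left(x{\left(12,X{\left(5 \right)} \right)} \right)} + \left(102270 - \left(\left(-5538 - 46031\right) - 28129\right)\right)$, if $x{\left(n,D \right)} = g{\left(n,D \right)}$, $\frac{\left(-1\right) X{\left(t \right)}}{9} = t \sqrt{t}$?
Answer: $182509$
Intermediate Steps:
$X{\left(t \right)} = - 9 t^{\frac{3}{2}}$ ($X{\left(t \right)} = - 9 t \sqrt{t} = - 9 t^{\frac{3}{2}}$)
$x{\left(n,D \right)} = n$
$l{\left(U \right)} = 253 + 2 U^{2}$ ($l{\left(U \right)} = \left(U^{2} + U U\right) + 253 = \left(U^{2} + U^{2}\right) + 253 = 2 U^{2} + 253 = 253 + 2 U^{2}$)
$l{\left(x{\left(12,X{\left(5 \right)} \right)} \right)} + \left(102270 - \left(\left(-5538 - 46031\right) - 28129\right)\right) = \left(253 + 2 \cdot 12^{2}\right) + \left(102270 - \left(\left(-5538 - 46031\right) - 28129\right)\right) = \left(253 + 2 \cdot 144\right) + \left(102270 - \left(\left(-5538 - 46031\right) - 28129\right)\right) = \left(253 + 288\right) + \left(102270 - \left(-51569 - 28129\right)\right) = 541 + \left(102270 - -79698\right) = 541 + \left(102270 + 79698\right) = 541 + 181968 = 182509$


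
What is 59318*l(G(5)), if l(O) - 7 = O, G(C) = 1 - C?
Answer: 177954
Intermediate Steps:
l(O) = 7 + O
59318*l(G(5)) = 59318*(7 + (1 - 1*5)) = 59318*(7 + (1 - 5)) = 59318*(7 - 4) = 59318*3 = 177954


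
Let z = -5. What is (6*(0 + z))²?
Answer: 900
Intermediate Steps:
(6*(0 + z))² = (6*(0 - 5))² = (6*(-5))² = (-30)² = 900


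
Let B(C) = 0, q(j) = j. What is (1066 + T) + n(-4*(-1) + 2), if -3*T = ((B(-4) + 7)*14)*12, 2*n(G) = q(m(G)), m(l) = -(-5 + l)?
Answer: 1347/2 ≈ 673.50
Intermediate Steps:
m(l) = 5 - l
n(G) = 5/2 - G/2 (n(G) = (5 - G)/2 = 5/2 - G/2)
T = -392 (T = -(0 + 7)*14*12/3 = -7*14*12/3 = -98*12/3 = -1/3*1176 = -392)
(1066 + T) + n(-4*(-1) + 2) = (1066 - 392) + (5/2 - (-4*(-1) + 2)/2) = 674 + (5/2 - (4 + 2)/2) = 674 + (5/2 - 1/2*6) = 674 + (5/2 - 3) = 674 - 1/2 = 1347/2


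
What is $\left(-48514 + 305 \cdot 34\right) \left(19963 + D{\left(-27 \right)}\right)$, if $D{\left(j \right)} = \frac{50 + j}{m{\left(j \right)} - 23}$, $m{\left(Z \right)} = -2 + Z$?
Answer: $- \frac{9898873408}{13} \approx -7.6145 \cdot 10^{8}$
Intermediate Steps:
$D{\left(j \right)} = \frac{50 + j}{-25 + j}$ ($D{\left(j \right)} = \frac{50 + j}{\left(-2 + j\right) - 23} = \frac{50 + j}{-25 + j}$)
$\left(-48514 + 305 \cdot 34\right) \left(19963 + D{\left(-27 \right)}\right) = \left(-48514 + 305 \cdot 34\right) \left(19963 + \frac{50 - 27}{-25 - 27}\right) = \left(-48514 + 10370\right) \left(19963 + \frac{1}{-52} \cdot 23\right) = - 38144 \left(19963 - \frac{23}{52}\right) = \left(-38144\right) \frac{1038053}{52} = - \frac{9898873408}{13}$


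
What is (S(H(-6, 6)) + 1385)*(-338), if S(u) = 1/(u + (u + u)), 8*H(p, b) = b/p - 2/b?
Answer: -467454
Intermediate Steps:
H(p, b) = -1/(4*b) + b/(8*p) (H(p, b) = (b/p - 2/b)/8 = (-2/b + b/p)/8 = -1/(4*b) + b/(8*p))
S(u) = 1/(3*u) (S(u) = 1/(u + 2*u) = 1/(3*u))
(S(H(-6, 6)) + 1385)*(-338) = (1/(3*(-¼/6 + (⅛)*6/(-6))) + 1385)*(-338) = (1/(3*(-¼*⅙ + (⅛)*6*(-⅙))) + 1385)*(-338) = (1/(3*(-1/24 - ⅛)) + 1385)*(-338) = (1/(3*(-⅙)) + 1385)*(-338) = ((⅓)*(-6) + 1385)*(-338) = (-2 + 1385)*(-338) = 1383*(-338) = -467454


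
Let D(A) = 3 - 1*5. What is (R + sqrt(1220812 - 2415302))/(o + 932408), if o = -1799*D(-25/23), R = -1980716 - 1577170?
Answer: -592981/156001 + I*sqrt(1194490)/936006 ≈ -3.8011 + 0.0011676*I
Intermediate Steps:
D(A) = -2 (D(A) = 3 - 5 = -2)
R = -3557886
o = 3598 (o = -1799*(-2) = 3598)
(R + sqrt(1220812 - 2415302))/(o + 932408) = (-3557886 + sqrt(1220812 - 2415302))/(3598 + 932408) = (-3557886 + sqrt(-1194490))/936006 = (-3557886 + I*sqrt(1194490))*(1/936006) = -592981/156001 + I*sqrt(1194490)/936006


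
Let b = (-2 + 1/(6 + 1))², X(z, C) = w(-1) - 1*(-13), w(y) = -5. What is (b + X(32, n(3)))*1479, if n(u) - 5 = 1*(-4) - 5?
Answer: 829719/49 ≈ 16933.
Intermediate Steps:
n(u) = -4 (n(u) = 5 + (1*(-4) - 5) = 5 + (-4 - 5) = 5 - 9 = -4)
X(z, C) = 8 (X(z, C) = -5 - 1*(-13) = -5 + 13 = 8)
b = 169/49 (b = (-2 + 1/7)² = (-2 + ⅐)² = (-13/7)² = 169/49 ≈ 3.4490)
(b + X(32, n(3)))*1479 = (169/49 + 8)*1479 = (561/49)*1479 = 829719/49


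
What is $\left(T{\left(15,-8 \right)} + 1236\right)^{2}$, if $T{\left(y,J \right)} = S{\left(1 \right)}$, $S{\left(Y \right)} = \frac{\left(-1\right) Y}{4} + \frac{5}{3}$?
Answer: $\frac{220492801}{144} \approx 1.5312 \cdot 10^{6}$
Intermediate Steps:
$S{\left(Y \right)} = \frac{5}{3} - \frac{Y}{4}$ ($S{\left(Y \right)} = - Y \frac{1}{4} + 5 \cdot \frac{1}{3} = - \frac{Y}{4} + \frac{5}{3} = \frac{5}{3} - \frac{Y}{4}$)
$T{\left(y,J \right)} = \frac{17}{12}$ ($T{\left(y,J \right)} = \frac{5}{3} - \frac{1}{4} = \frac{17}{12}$)
$\left(T{\left(15,-8 \right)} + 1236\right)^{2} = \left(\frac{17}{12} + 1236\right)^{2} = \left(\frac{14849}{12}\right)^{2} = \frac{220492801}{144}$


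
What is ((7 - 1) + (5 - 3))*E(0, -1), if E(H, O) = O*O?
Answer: 8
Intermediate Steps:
E(H, O) = O²
((7 - 1) + (5 - 3))*E(0, -1) = ((7 - 1) + (5 - 3))*(-1)² = (6 + 2)*1 = 8*1 = 8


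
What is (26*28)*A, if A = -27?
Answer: -19656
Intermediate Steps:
(26*28)*A = (26*28)*(-27) = 728*(-27) = -19656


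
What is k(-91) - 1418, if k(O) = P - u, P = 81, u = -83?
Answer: -1254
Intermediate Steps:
k(O) = 164 (k(O) = 81 - 1*(-83) = 81 + 83 = 164)
k(-91) - 1418 = 164 - 1418 = -1254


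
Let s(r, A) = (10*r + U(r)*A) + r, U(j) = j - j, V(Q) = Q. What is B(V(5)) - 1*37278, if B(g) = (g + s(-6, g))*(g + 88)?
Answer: -42951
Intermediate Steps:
U(j) = 0
s(r, A) = 11*r (s(r, A) = (10*r + 0*A) + r = (10*r + 0) + r = 10*r + r = 11*r)
B(g) = (-66 + g)*(88 + g) (B(g) = (g + 11*(-6))*(g + 88) = (g - 66)*(88 + g) = (-66 + g)*(88 + g))
B(V(5)) - 1*37278 = (-5808 + 5² + 22*5) - 1*37278 = (-5808 + 25 + 110) - 37278 = -5673 - 37278 = -42951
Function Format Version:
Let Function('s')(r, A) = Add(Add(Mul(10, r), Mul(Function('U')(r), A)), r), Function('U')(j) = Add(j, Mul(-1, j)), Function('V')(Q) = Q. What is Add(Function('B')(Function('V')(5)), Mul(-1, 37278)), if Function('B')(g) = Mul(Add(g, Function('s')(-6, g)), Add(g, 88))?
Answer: -42951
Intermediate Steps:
Function('U')(j) = 0
Function('s')(r, A) = Mul(11, r) (Function('s')(r, A) = Add(Add(Mul(10, r), Mul(0, A)), r) = Add(Add(Mul(10, r), 0), r) = Add(Mul(10, r), r) = Mul(11, r))
Function('B')(g) = Mul(Add(-66, g), Add(88, g)) (Function('B')(g) = Mul(Add(g, Mul(11, -6)), Add(g, 88)) = Mul(Add(g, -66), Add(88, g)) = Mul(Add(-66, g), Add(88, g)))
Add(Function('B')(Function('V')(5)), Mul(-1, 37278)) = Add(Add(-5808, Pow(5, 2), Mul(22, 5)), Mul(-1, 37278)) = Add(Add(-5808, 25, 110), -37278) = Add(-5673, -37278) = -42951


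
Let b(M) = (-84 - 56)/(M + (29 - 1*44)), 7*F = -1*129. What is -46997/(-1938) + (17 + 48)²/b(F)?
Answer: 49051519/47481 ≈ 1033.1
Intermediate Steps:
F = -129/7 (F = (-1*129)/7 = (⅐)*(-129) = -129/7 ≈ -18.429)
b(M) = -140/(-15 + M) (b(M) = -140/(M + (29 - 44)) = -140/(M - 15) = -140/(-15 + M))
-46997/(-1938) + (17 + 48)²/b(F) = -46997/(-1938) + (17 + 48)²/((-140/(-15 - 129/7))) = -46997*(-1/1938) + 65²/((-140/(-234/7))) = 46997/1938 + 4225/((-140*(-7/234))) = 46997/1938 + 4225/(490/117) = 46997/1938 + 4225*(117/490) = 46997/1938 + 98865/98 = 49051519/47481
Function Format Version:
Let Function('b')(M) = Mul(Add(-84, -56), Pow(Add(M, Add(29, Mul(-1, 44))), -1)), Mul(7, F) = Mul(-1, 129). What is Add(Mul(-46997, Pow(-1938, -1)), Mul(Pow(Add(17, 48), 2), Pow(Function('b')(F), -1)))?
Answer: Rational(49051519, 47481) ≈ 1033.1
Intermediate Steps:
F = Rational(-129, 7) (F = Mul(Rational(1, 7), Mul(-1, 129)) = Mul(Rational(1, 7), -129) = Rational(-129, 7) ≈ -18.429)
Function('b')(M) = Mul(-140, Pow(Add(-15, M), -1)) (Function('b')(M) = Mul(-140, Pow(Add(M, Add(29, -44)), -1)) = Mul(-140, Pow(Add(M, -15), -1)) = Mul(-140, Pow(Add(-15, M), -1)))
Add(Mul(-46997, Pow(-1938, -1)), Mul(Pow(Add(17, 48), 2), Pow(Function('b')(F), -1))) = Add(Mul(-46997, Pow(-1938, -1)), Mul(Pow(Add(17, 48), 2), Pow(Mul(-140, Pow(Add(-15, Rational(-129, 7)), -1)), -1))) = Add(Mul(-46997, Rational(-1, 1938)), Mul(Pow(65, 2), Pow(Mul(-140, Pow(Rational(-234, 7), -1)), -1))) = Add(Rational(46997, 1938), Mul(4225, Pow(Mul(-140, Rational(-7, 234)), -1))) = Add(Rational(46997, 1938), Mul(4225, Pow(Rational(490, 117), -1))) = Add(Rational(46997, 1938), Mul(4225, Rational(117, 490))) = Add(Rational(46997, 1938), Rational(98865, 98)) = Rational(49051519, 47481)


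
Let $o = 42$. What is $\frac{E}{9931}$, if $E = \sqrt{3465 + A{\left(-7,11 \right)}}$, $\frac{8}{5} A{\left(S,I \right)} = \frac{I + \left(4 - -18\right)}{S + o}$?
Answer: $\frac{\sqrt{2717022}}{278068} \approx 0.0059278$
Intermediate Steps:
$A{\left(S,I \right)} = \frac{5 \left(22 + I\right)}{8 \left(42 + S\right)}$ ($A{\left(S,I \right)} = \frac{5 \frac{I + \left(4 - -18\right)}{S + 42}}{8} = \frac{5 \frac{I + \left(4 + 18\right)}{42 + S}}{8} = \frac{5 \frac{I + 22}{42 + S}}{8} = \frac{5 \frac{22 + I}{42 + S}}{8} = \frac{5 \left(22 + I\right)}{8 \left(42 + S\right)}$)
$E = \frac{\sqrt{2717022}}{28}$ ($E = \sqrt{3465 + \frac{5 \left(22 + 11\right)}{8 \left(42 - 7\right)}} = \sqrt{3465 + \frac{5}{8} \cdot \frac{1}{35} \cdot 33} = \sqrt{3465 + \frac{33}{56}} = \sqrt{\frac{194073}{56}} = \frac{\sqrt{2717022}}{28} \approx 58.869$)
$\frac{E}{9931} = \frac{\frac{1}{28} \sqrt{2717022}}{9931} = \frac{\sqrt{2717022}}{28} \cdot \frac{1}{9931} = \frac{\sqrt{2717022}}{278068}$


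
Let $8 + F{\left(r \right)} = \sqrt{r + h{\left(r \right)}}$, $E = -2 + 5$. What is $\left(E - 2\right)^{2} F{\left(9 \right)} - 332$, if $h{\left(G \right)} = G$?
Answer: $-340 + 3 \sqrt{2} \approx -335.76$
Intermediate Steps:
$E = 3$
$F{\left(r \right)} = -8 + \sqrt{2} \sqrt{r}$ ($F{\left(r \right)} = -8 + \sqrt{r + r} = -8 + \sqrt{2 r} = -8 + \sqrt{2} \sqrt{r}$)
$\left(E - 2\right)^{2} F{\left(9 \right)} - 332 = \left(3 - 2\right)^{2} \left(-8 + \sqrt{2} \sqrt{9}\right) - 332 = 1^{2} \left(-8 + \sqrt{2} \cdot 3\right) - 332 = 1 \left(-8 + 3 \sqrt{2}\right) - 332 = \left(-8 + 3 \sqrt{2}\right) - 332 = -340 + 3 \sqrt{2}$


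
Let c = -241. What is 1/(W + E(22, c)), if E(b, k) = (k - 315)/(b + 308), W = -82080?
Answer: -165/13543478 ≈ -1.2183e-5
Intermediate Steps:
E(b, k) = (-315 + k)/(308 + b)
1/(W + E(22, c)) = 1/(-82080 + (-315 - 241)/(308 + 22)) = 1/(-82080 - 556/330) = 1/(-82080 + (1/330)*(-556)) = 1/(-82080 - 278/165) = 1/(-13543478/165) = -165/13543478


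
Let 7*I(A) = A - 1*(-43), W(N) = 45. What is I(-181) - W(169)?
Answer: -453/7 ≈ -64.714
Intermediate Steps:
I(A) = 43/7 + A/7 (I(A) = (A - 1*(-43))/7 = (A + 43)/7 = (43 + A)/7 = 43/7 + A/7)
I(-181) - W(169) = (43/7 + (⅐)*(-181)) - 1*45 = (43/7 - 181/7) - 45 = -138/7 - 45 = -453/7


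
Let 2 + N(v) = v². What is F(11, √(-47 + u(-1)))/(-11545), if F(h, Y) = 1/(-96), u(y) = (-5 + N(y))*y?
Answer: 1/1108320 ≈ 9.0227e-7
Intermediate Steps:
N(v) = -2 + v²
u(y) = y*(-7 + y²) (u(y) = (-5 + (-2 + y²))*y = (-7 + y²)*y = y*(-7 + y²))
F(h, Y) = -1/96
F(11, √(-47 + u(-1)))/(-11545) = -1/96/(-11545) = -1/96*(-1/11545) = 1/1108320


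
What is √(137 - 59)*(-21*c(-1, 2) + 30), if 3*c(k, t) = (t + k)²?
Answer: 23*√78 ≈ 203.13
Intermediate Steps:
c(k, t) = (k + t)²/3 (c(k, t) = (t + k)²/3 = (k + t)²/3)
√(137 - 59)*(-21*c(-1, 2) + 30) = √(137 - 59)*(-7*(-1 + 2)² + 30) = √78*(-7*1² + 30) = √78*(-7 + 30) = √78*23 = 23*√78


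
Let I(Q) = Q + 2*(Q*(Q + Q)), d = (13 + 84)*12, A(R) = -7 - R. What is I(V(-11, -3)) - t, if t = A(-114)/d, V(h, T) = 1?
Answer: 5713/1164 ≈ 4.9081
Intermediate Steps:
d = 1164 (d = 97*12 = 1164)
I(Q) = Q + 4*Q**2 (I(Q) = Q + 2*(Q*(2*Q)) = Q + 2*(2*Q**2) = Q + 4*Q**2)
t = 107/1164 (t = (-7 - 1*(-114))/1164 = (-7 + 114)*(1/1164) = 107*(1/1164) = 107/1164 ≈ 0.091924)
I(V(-11, -3)) - t = 1*(1 + 4*1) - 1*107/1164 = 1*(1 + 4) - 107/1164 = 1*5 - 107/1164 = 5 - 107/1164 = 5713/1164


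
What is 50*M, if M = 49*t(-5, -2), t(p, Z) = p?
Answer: -12250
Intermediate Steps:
M = -245 (M = 49*(-5) = -245)
50*M = 50*(-245) = -12250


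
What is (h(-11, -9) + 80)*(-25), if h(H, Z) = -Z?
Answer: -2225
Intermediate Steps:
(h(-11, -9) + 80)*(-25) = (-1*(-9) + 80)*(-25) = (9 + 80)*(-25) = 89*(-25) = -2225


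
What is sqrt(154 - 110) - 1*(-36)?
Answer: 36 + 2*sqrt(11) ≈ 42.633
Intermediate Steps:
sqrt(154 - 110) - 1*(-36) = sqrt(44) + 36 = 2*sqrt(11) + 36 = 36 + 2*sqrt(11)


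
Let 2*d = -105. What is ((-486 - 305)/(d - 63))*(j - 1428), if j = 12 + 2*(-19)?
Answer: -328604/33 ≈ -9957.7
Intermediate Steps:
d = -105/2 (d = (1/2)*(-105) = -105/2 ≈ -52.500)
j = -26 (j = 12 - 38 = -26)
((-486 - 305)/(d - 63))*(j - 1428) = ((-486 - 305)/(-105/2 - 63))*(-26 - 1428) = -791/(-231/2)*(-1454) = -791*(-2/231)*(-1454) = (226/33)*(-1454) = -328604/33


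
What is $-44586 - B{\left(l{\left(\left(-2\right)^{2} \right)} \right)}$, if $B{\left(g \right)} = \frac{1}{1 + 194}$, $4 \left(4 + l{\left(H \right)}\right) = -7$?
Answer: $- \frac{8694271}{195} \approx -44586.0$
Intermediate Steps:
$l{\left(H \right)} = - \frac{23}{4}$ ($l{\left(H \right)} = -4 + \frac{1}{4} \left(-7\right) = -4 - \frac{7}{4} = - \frac{23}{4}$)
$B{\left(g \right)} = \frac{1}{195}$
$-44586 - B{\left(l{\left(\left(-2\right)^{2} \right)} \right)} = -44586 - \frac{1}{195} = - \frac{8694271}{195}$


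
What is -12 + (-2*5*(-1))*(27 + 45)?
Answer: 708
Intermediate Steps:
-12 + (-2*5*(-1))*(27 + 45) = -12 - 10*(-1)*72 = -12 + 10*72 = -12 + 720 = 708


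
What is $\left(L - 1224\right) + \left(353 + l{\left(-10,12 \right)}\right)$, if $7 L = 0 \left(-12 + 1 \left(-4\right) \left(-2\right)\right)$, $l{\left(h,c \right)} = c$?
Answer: $-859$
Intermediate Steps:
$L = 0$ ($L = \frac{0 \left(-12 + 1 \left(-4\right) \left(-2\right)\right)}{7} = \frac{0 \left(-12 - -8\right)}{7} = \frac{0 \left(-12 + 8\right)}{7} = \frac{0 \left(-4\right)}{7} = \frac{1}{7} \cdot 0 = 0$)
$\left(L - 1224\right) + \left(353 + l{\left(-10,12 \right)}\right) = \left(0 - 1224\right) + \left(353 + 12\right) = -1224 + 365 = -859$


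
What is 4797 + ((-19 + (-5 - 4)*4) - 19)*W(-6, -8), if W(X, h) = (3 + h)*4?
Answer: 6277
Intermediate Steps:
W(X, h) = 12 + 4*h
4797 + ((-19 + (-5 - 4)*4) - 19)*W(-6, -8) = 4797 + ((-19 + (-5 - 4)*4) - 19)*(12 + 4*(-8)) = 4797 + ((-19 - 9*4) - 19)*(12 - 32) = 4797 + ((-19 - 36) - 19)*(-20) = 4797 + (-55 - 19)*(-20) = 4797 - 74*(-20) = 4797 + 1480 = 6277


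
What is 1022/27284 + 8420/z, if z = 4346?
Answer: 58543223/29644066 ≈ 1.9749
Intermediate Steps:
1022/27284 + 8420/z = 1022/27284 + 8420/4346 = 1022*(1/27284) + 8420*(1/4346) = 511/13642 + 4210/2173 = 58543223/29644066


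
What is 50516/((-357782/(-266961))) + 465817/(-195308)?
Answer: 1316859165929957/34938843428 ≈ 37690.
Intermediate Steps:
50516/((-357782/(-266961))) + 465817/(-195308) = 50516/((-357782*(-1/266961))) + 465817*(-1/195308) = 50516/(357782/266961) - 465817/195308 = 50516*(266961/357782) - 465817/195308 = 6742900938/178891 - 465817/195308 = 1316859165929957/34938843428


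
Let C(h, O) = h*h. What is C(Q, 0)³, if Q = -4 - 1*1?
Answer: 15625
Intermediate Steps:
Q = -5 (Q = -4 - 1 = -5)
C(h, O) = h²
C(Q, 0)³ = ((-5)²)³ = 25³ = 15625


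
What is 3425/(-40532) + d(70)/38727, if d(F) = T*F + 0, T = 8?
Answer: -109942055/1569682764 ≈ -0.070041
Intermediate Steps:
d(F) = 8*F (d(F) = 8*F + 0 = 8*F)
3425/(-40532) + d(70)/38727 = 3425/(-40532) + (8*70)/38727 = 3425*(-1/40532) + 560*(1/38727) = -3425/40532 + 560/38727 = -109942055/1569682764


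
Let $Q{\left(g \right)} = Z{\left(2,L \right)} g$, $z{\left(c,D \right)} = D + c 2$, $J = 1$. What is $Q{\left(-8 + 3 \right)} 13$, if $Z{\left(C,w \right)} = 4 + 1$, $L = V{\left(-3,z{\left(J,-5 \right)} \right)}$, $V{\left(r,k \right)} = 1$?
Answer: $-325$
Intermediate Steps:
$z{\left(c,D \right)} = D + 2 c$
$L = 1$
$Z{\left(C,w \right)} = 5$
$Q{\left(g \right)} = 5 g$
$Q{\left(-8 + 3 \right)} 13 = 5 \left(-8 + 3\right) 13 = 5 \left(-5\right) 13 = \left(-25\right) 13 = -325$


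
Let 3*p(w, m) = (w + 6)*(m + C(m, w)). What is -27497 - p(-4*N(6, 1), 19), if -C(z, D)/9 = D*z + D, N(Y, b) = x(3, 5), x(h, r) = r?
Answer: -31825/3 ≈ -10608.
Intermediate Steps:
N(Y, b) = 5
C(z, D) = -9*D - 9*D*z (C(z, D) = -9*(D*z + D) = -9*(D + D*z) = -9*D - 9*D*z)
p(w, m) = (6 + w)*(m - 9*w*(1 + m))/3 (p(w, m) = ((w + 6)*(m - 9*w*(1 + m)))/3 = ((6 + w)*(m - 9*w*(1 + m)))/3 = (6 + w)*(m - 9*w*(1 + m))/3)
-27497 - p(-4*N(6, 1), 19) = -27497 - (2*19 - 18*(-4*5)*(1 + 19) - 3*(-4*5)²*(1 + 19) + (⅓)*19*(-4*5)) = -27497 - (38 - 18*(-20)*20 - 3*(-20)²*20 + (⅓)*19*(-20)) = -27497 - (38 + 7200 - 3*400*20 - 380/3) = -27497 - (38 + 7200 - 24000 - 380/3) = -27497 - 1*(-50666/3) = -27497 + 50666/3 = -31825/3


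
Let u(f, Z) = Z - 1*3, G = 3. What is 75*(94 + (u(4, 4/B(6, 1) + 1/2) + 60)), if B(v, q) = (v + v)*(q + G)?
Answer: 45475/4 ≈ 11369.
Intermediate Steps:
B(v, q) = 2*v*(3 + q) (B(v, q) = (v + v)*(q + 3) = (2*v)*(3 + q) = 2*v*(3 + q))
u(f, Z) = -3 + Z (u(f, Z) = Z - 3 = -3 + Z)
75*(94 + (u(4, 4/B(6, 1) + 1/2) + 60)) = 75*(94 + ((-3 + (4/((2*6*(3 + 1))) + 1/2)) + 60)) = 75*(94 + ((-3 + (4/((2*6*4)) + 1*(½))) + 60)) = 75*(94 + ((-3 + (4/48 + ½)) + 60)) = 75*(94 + ((-3 + (4*(1/48) + ½)) + 60)) = 75*(94 + ((-3 + (1/12 + ½)) + 60)) = 75*(94 + ((-3 + 7/12) + 60)) = 75*(94 + (-29/12 + 60)) = 75*(94 + 691/12) = 75*(1819/12) = 45475/4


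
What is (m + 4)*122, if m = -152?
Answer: -18056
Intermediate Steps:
(m + 4)*122 = (-152 + 4)*122 = -148*122 = -18056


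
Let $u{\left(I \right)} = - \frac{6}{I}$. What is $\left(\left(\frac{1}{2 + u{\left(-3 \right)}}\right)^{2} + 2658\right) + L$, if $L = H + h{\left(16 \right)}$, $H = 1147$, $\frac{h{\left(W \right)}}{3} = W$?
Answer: $\frac{61649}{16} \approx 3853.1$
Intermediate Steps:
$h{\left(W \right)} = 3 W$
$L = 1195$ ($L = 1147 + 3 \cdot 16 = 1147 + 48 = 1195$)
$\left(\left(\frac{1}{2 + u{\left(-3 \right)}}\right)^{2} + 2658\right) + L = \left(\left(\frac{1}{2 - \frac{6}{-3}}\right)^{2} + 2658\right) + 1195 = \left(\left(\frac{1}{2 - -2}\right)^{2} + 2658\right) + 1195 = \left(\left(\frac{1}{2 + 2}\right)^{2} + 2658\right) + 1195 = \left(\left(\frac{1}{4}\right)^{2} + 2658\right) + 1195 = \left(\frac{1}{16} + 2658\right) + 1195 = \frac{42529}{16} + 1195 = \frac{61649}{16}$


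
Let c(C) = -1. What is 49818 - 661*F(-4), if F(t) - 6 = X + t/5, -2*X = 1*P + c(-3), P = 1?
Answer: 231904/5 ≈ 46381.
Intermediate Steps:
X = 0 (X = -(1*1 - 1)/2 = -(1 - 1)/2 = -½*0 = 0)
F(t) = 6 + t/5 (F(t) = 6 + (0 + t/5) = 6 + t/5)
49818 - 661*F(-4) = 49818 - 661*(6 + (⅕)*(-4)) = 49818 - 661*(6 - ⅘) = 49818 - 661*26/5 = 49818 - 1*17186/5 = 49818 - 17186/5 = 231904/5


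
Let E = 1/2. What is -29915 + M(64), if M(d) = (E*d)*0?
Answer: -29915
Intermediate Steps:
E = 1/2 ≈ 0.50000
M(d) = 0 (M(d) = (d/2)*0 = 0)
-29915 + M(64) = -29915 + 0 = -29915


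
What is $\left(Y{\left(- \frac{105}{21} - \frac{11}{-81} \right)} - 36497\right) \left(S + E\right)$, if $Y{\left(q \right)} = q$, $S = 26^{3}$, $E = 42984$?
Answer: $- \frac{179054784560}{81} \approx -2.2106 \cdot 10^{9}$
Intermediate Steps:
$S = 17576$
$\left(Y{\left(- \frac{105}{21} - \frac{11}{-81} \right)} - 36497\right) \left(S + E\right) = \left(\left(- \frac{105}{21} - \frac{11}{-81}\right) - 36497\right) \left(17576 + 42984\right) = \left(\left(\left(-105\right) \frac{1}{21} - - \frac{11}{81}\right) - 36497\right) 60560 = \left(\left(-5 + \frac{11}{81}\right) - 36497\right) 60560 = \left(- \frac{394}{81} - 36497\right) 60560 = \left(- \frac{2956651}{81}\right) 60560 = - \frac{179054784560}{81}$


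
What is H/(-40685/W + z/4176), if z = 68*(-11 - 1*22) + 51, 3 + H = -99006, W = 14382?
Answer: 330355805616/11191127 ≈ 29519.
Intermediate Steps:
H = -99009 (H = -3 - 99006 = -99009)
z = -2193 (z = 68*(-11 - 22) + 51 = 68*(-33) + 51 = -2244 + 51 = -2193)
H/(-40685/W + z/4176) = -99009/(-40685/14382 - 2193/4176) = -99009/(-40685*1/14382 - 2193*1/4176) = -99009/(-40685/14382 - 731/1392) = -99009/(-11191127/3336624) = -99009*(-3336624/11191127) = 330355805616/11191127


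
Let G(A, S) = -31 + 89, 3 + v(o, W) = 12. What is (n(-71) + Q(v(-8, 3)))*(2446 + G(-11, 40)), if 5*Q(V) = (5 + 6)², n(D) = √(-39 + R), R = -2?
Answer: 302984/5 + 2504*I*√41 ≈ 60597.0 + 16033.0*I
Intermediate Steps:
v(o, W) = 9 (v(o, W) = -3 + 12 = 9)
G(A, S) = 58
n(D) = I*√41 (n(D) = √(-39 - 2) = √(-41) = I*√41)
Q(V) = 121/5 (Q(V) = (5 + 6)²/5 = (⅕)*11² = (⅕)*121 = 121/5)
(n(-71) + Q(v(-8, 3)))*(2446 + G(-11, 40)) = (I*√41 + 121/5)*(2446 + 58) = (121/5 + I*√41)*2504 = 302984/5 + 2504*I*√41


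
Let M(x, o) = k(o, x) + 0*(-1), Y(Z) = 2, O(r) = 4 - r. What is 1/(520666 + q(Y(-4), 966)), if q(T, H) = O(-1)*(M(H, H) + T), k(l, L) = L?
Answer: 1/525506 ≈ 1.9029e-6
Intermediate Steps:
M(x, o) = x (M(x, o) = x + 0*(-1) = x + 0 = x)
q(T, H) = 5*H + 5*T (q(T, H) = (4 - 1*(-1))*(H + T) = (4 + 1)*(H + T) = 5*(H + T) = 5*H + 5*T)
1/(520666 + q(Y(-4), 966)) = 1/(520666 + (5*966 + 5*2)) = 1/(520666 + (4830 + 10)) = 1/(520666 + 4840) = 1/525506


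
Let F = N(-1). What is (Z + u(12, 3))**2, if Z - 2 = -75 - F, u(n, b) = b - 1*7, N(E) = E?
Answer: 5776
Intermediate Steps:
u(n, b) = -7 + b (u(n, b) = b - 7 = -7 + b)
F = -1
Z = -72 (Z = 2 + (-75 - 1*(-1)) = 2 + (-75 + 1) = 2 - 74 = -72)
(Z + u(12, 3))**2 = (-72 + (-7 + 3))**2 = (-72 - 4)**2 = (-76)**2 = 5776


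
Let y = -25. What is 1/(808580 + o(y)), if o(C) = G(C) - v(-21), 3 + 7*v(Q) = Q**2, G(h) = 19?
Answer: 7/5659755 ≈ 1.2368e-6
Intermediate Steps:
v(Q) = -3/7 + Q**2/7
o(C) = -305/7 (o(C) = 19 - (-3/7 + (1/7)*(-21)**2) = 19 - (-3/7 + (1/7)*441) = 19 - (-3/7 + 63) = 19 - 1*438/7 = 19 - 438/7 = -305/7)
1/(808580 + o(y)) = 1/(808580 - 305/7) = 1/(5659755/7) = 7/5659755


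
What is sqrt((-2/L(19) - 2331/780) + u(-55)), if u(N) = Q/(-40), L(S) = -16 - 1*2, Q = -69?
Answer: I*sqrt(701090)/780 ≈ 1.0735*I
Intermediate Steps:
L(S) = -18 (L(S) = -16 - 2 = -18)
u(N) = 69/40 (u(N) = -69/(-40) = -69*(-1/40) = 69/40)
sqrt((-2/L(19) - 2331/780) + u(-55)) = sqrt((-2/(-18) - 2331/780) + 69/40) = sqrt((-2*(-1/18) - 2331*1/780) + 69/40) = sqrt((1/9 - 777/260) + 69/40) = sqrt(-6733/2340 + 69/40) = sqrt(-5393/4680) = I*sqrt(701090)/780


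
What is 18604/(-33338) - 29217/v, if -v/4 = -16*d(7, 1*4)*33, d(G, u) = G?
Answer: -208179647/82144832 ≈ -2.5343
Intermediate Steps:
v = 14784 (v = -4*(-16*7)*33 = -(-448)*33 = -4*(-3696) = 14784)
18604/(-33338) - 29217/v = 18604/(-33338) - 29217/14784 = 18604*(-1/33338) - 29217*1/14784 = -9302/16669 - 9739/4928 = -208179647/82144832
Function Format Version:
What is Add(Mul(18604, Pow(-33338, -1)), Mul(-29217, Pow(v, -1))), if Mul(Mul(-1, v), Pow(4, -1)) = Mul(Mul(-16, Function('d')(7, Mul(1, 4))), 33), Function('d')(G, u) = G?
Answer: Rational(-208179647, 82144832) ≈ -2.5343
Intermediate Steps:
v = 14784 (v = Mul(-4, Mul(Mul(-16, 7), 33)) = Mul(-4, Mul(-112, 33)) = Mul(-4, -3696) = 14784)
Add(Mul(18604, Pow(-33338, -1)), Mul(-29217, Pow(v, -1))) = Add(Mul(18604, Pow(-33338, -1)), Mul(-29217, Pow(14784, -1))) = Add(Mul(18604, Rational(-1, 33338)), Mul(-29217, Rational(1, 14784))) = Add(Rational(-9302, 16669), Rational(-9739, 4928)) = Rational(-208179647, 82144832)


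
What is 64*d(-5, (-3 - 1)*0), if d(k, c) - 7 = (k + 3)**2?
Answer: 704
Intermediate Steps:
d(k, c) = 7 + (3 + k)**2 (d(k, c) = 7 + (k + 3)**2 = 7 + (3 + k)**2)
64*d(-5, (-3 - 1)*0) = 64*(7 + (3 - 5)**2) = 64*(7 + (-2)**2) = 64*(7 + 4) = 64*11 = 704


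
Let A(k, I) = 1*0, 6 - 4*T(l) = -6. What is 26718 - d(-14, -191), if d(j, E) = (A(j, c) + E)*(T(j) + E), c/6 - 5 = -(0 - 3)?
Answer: -9190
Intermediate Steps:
T(l) = 3 (T(l) = 3/2 - 1/4*(-6) = 3/2 + 3/2 = 3)
c = 48 (c = 30 + 6*(-(0 - 3)) = 30 + 6*(-1*(-3)) = 30 + 6*3 = 30 + 18 = 48)
A(k, I) = 0
d(j, E) = E*(3 + E) (d(j, E) = (0 + E)*(3 + E) = E*(3 + E))
26718 - d(-14, -191) = 26718 - (-191)*(3 - 191) = 26718 - (-191)*(-188) = 26718 - 1*35908 = 26718 - 35908 = -9190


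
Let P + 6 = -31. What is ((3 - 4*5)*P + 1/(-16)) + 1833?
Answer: 39391/16 ≈ 2461.9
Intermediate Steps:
P = -37 (P = -6 - 31 = -37)
((3 - 4*5)*P + 1/(-16)) + 1833 = ((3 - 4*5)*(-37) + 1/(-16)) + 1833 = ((3 - 20)*(-37) - 1/16) + 1833 = (-17*(-37) - 1/16) + 1833 = (629 - 1/16) + 1833 = 10063/16 + 1833 = 39391/16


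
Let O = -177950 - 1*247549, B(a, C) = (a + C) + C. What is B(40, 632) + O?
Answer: -424195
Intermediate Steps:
B(a, C) = a + 2*C (B(a, C) = (C + a) + C = a + 2*C)
O = -425499 (O = -177950 - 247549 = -425499)
B(40, 632) + O = (40 + 2*632) - 425499 = (40 + 1264) - 425499 = 1304 - 425499 = -424195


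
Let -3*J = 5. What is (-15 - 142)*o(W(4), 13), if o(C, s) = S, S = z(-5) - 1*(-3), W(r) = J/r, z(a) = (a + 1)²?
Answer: -2983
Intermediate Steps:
J = -5/3 (J = -⅓*5 = -5/3 ≈ -1.6667)
z(a) = (1 + a)²
W(r) = -5/(3*r)
S = 19 (S = (1 - 5)² - 1*(-3) = (-4)² + 3 = 16 + 3 = 19)
o(C, s) = 19
(-15 - 142)*o(W(4), 13) = (-15 - 142)*19 = -157*19 = -2983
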